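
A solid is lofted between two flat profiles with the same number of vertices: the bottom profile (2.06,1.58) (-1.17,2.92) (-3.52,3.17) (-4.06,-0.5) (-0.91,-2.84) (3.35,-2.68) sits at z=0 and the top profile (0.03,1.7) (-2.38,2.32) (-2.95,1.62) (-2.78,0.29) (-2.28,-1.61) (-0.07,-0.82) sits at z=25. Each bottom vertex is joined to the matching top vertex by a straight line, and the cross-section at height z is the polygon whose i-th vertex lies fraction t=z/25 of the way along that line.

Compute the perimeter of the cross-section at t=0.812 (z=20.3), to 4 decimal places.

Cross-section at t=0.812: each vertex is (1-t)·p0[i] + t·p1[i].
  v1: (1-0.812)·(2.06,1.58) + 0.812·(0.03,1.7) = (0.4116,1.6774)
  v2: (1-0.812)·(-1.17,2.92) + 0.812·(-2.38,2.32) = (-2.1525,2.4328)
  v3: (1-0.812)·(-3.52,3.17) + 0.812·(-2.95,1.62) = (-3.0572,1.9114)
  v4: (1-0.812)·(-4.06,-0.5) + 0.812·(-2.78,0.29) = (-3.0206,0.1415)
  v5: (1-0.812)·(-0.91,-2.84) + 0.812·(-2.28,-1.61) = (-2.0224,-1.8412)
  v6: (1-0.812)·(3.35,-2.68) + 0.812·(-0.07,-0.82) = (0.5730,-1.1697)
Perimeter = Σ |v_{i+1} − v_i|:
  edge 1→2: √(-2.5642² + 0.7554²) = 2.6731 (running 2.6731)
  edge 2→3: √(-0.9046² + -0.5214²) = 1.0441 (running 3.7172)
  edge 3→4: √(0.0365² + -1.7699²) = 1.7703 (running 5.4875)
  edge 4→5: √(0.9982² + -1.9827²) = 2.2198 (running 7.7074)
  edge 5→6: √(2.5954² + 0.6716²) = 2.6809 (running 10.3882)
  edge 6→1: √(-0.1613² + 2.8471²) = 2.8517 (running 13.2399)
Perimeter = 13.2399

Perimeter at t=0.812: 13.2399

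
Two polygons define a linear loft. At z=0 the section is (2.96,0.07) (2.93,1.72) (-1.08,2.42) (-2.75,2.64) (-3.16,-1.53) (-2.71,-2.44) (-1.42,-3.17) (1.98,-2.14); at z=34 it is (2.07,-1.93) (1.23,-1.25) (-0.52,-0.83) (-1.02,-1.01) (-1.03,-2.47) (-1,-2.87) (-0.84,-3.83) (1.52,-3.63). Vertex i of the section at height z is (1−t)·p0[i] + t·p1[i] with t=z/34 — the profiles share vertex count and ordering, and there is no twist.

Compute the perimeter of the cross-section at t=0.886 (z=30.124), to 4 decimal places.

Perimeter at t=0.886: 11.3588

Cross-section at t=0.886: each vertex is (1-t)·p0[i] + t·p1[i].
  v1: (1-0.886)·(2.96,0.07) + 0.886·(2.07,-1.93) = (2.1715,-1.7020)
  v2: (1-0.886)·(2.93,1.72) + 0.886·(1.23,-1.25) = (1.4238,-0.9114)
  v3: (1-0.886)·(-1.08,2.42) + 0.886·(-0.52,-0.83) = (-0.5838,-0.4595)
  v4: (1-0.886)·(-2.75,2.64) + 0.886·(-1.02,-1.01) = (-1.2172,-0.5939)
  v5: (1-0.886)·(-3.16,-1.53) + 0.886·(-1.03,-2.47) = (-1.2728,-2.3628)
  v6: (1-0.886)·(-2.71,-2.44) + 0.886·(-1,-2.87) = (-1.1949,-2.8210)
  v7: (1-0.886)·(-1.42,-3.17) + 0.886·(-0.84,-3.83) = (-0.9061,-3.7548)
  v8: (1-0.886)·(1.98,-2.14) + 0.886·(1.52,-3.63) = (1.5724,-3.4601)
Perimeter = Σ |v_{i+1} − v_i|:
  edge 1→2: √(-0.7477² + 0.7906²) = 1.0881 (running 1.0881)
  edge 2→3: √(-2.0076² + 0.4519²) = 2.0579 (running 3.1460)
  edge 3→4: √(-0.6334² + -0.1344²) = 0.6475 (running 3.7935)
  edge 4→5: √(-0.0556² + -1.7689²) = 1.7698 (running 5.5633)
  edge 5→6: √(0.0779² + -0.4581²) = 0.4647 (running 6.0280)
  edge 6→7: √(0.2888² + -0.9338²) = 0.9774 (running 7.0054)
  edge 7→8: √(2.4786² + 0.2946²) = 2.4960 (running 9.5014)
  edge 8→1: √(0.5990² + 1.7581²) = 1.8574 (running 11.3588)
Perimeter = 11.3588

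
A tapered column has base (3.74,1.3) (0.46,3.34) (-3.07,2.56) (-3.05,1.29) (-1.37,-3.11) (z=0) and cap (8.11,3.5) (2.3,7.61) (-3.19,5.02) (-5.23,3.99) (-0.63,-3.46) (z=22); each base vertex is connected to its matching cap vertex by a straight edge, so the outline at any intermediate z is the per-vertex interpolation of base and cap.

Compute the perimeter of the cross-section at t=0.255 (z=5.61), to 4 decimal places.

Cross-section at t=0.255: each vertex is (1-t)·p0[i] + t·p1[i].
  v1: (1-0.255)·(3.74,1.3) + 0.255·(8.11,3.5) = (4.8544,1.8610)
  v2: (1-0.255)·(0.46,3.34) + 0.255·(2.3,7.61) = (0.9292,4.4288)
  v3: (1-0.255)·(-3.07,2.56) + 0.255·(-3.19,5.02) = (-3.1006,3.1873)
  v4: (1-0.255)·(-3.05,1.29) + 0.255·(-5.23,3.99) = (-3.6059,1.9785)
  v5: (1-0.255)·(-1.37,-3.11) + 0.255·(-0.63,-3.46) = (-1.1813,-3.1992)
Perimeter = Σ |v_{i+1} − v_i|:
  edge 1→2: √(-3.9252² + 2.5678²) = 4.6905 (running 4.6905)
  edge 2→3: √(-4.0298² + -1.2415²) = 4.2167 (running 8.9072)
  edge 3→4: √(-0.5053² + -1.2088²) = 1.3102 (running 10.2174)
  edge 4→5: √(2.4246² + -5.1777²) = 5.7173 (running 15.9347)
  edge 5→1: √(6.0357² + 5.0602²) = 7.8762 (running 23.8109)
Perimeter = 23.8109

Perimeter at t=0.255: 23.8109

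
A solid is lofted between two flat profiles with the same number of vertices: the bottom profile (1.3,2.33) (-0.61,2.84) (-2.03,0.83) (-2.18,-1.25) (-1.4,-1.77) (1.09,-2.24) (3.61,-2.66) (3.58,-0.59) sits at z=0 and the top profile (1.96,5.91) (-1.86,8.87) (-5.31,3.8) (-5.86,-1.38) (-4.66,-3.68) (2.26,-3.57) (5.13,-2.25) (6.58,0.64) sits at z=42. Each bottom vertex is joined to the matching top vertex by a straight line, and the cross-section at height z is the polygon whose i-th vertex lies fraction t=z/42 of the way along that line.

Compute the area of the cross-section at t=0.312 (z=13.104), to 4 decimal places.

Area at t=0.312: 40.6233

Cross-section at t=0.312: each vertex is (1-t)·p0[i] + t·p1[i].
  v1: (1-0.312)·(1.3,2.33) + 0.312·(1.96,5.91) = (1.5059,3.4470)
  v2: (1-0.312)·(-0.61,2.84) + 0.312·(-1.86,8.87) = (-1.0000,4.7214)
  v3: (1-0.312)·(-2.03,0.83) + 0.312·(-5.31,3.8) = (-3.0534,1.7566)
  v4: (1-0.312)·(-2.18,-1.25) + 0.312·(-5.86,-1.38) = (-3.3282,-1.2906)
  v5: (1-0.312)·(-1.4,-1.77) + 0.312·(-4.66,-3.68) = (-2.4171,-2.3659)
  v6: (1-0.312)·(1.09,-2.24) + 0.312·(2.26,-3.57) = (1.4550,-2.6550)
  v7: (1-0.312)·(3.61,-2.66) + 0.312·(5.13,-2.25) = (4.0842,-2.5321)
  v8: (1-0.312)·(3.58,-0.59) + 0.312·(6.58,0.64) = (4.5160,-0.2062)
Shoelace sum Σ(x_i·y_{i+1} − x_{i+1}·y_i):
  i=1: 1.5059·4.7214 − -1.0000·3.4470 = +10.5570 (running +10.5570)
  i=2: -1.0000·1.7566 − -3.0534·4.7214 = +12.6594 (running +23.2163)
  i=3: -3.0534·-1.2906 − -3.3282·1.7566 = +9.7869 (running +33.0032)
  i=4: -3.3282·-2.3659 − -2.4171·-1.2906 = +4.7547 (running +37.7580)
  i=5: -2.4171·-2.6550 − 1.4550·-2.3659 = +9.8599 (running +47.6178)
  i=6: 1.4550·-2.5321 − 4.0842·-2.6550 = +7.1592 (running +54.7770)
  i=7: 4.0842·-0.2062 − 4.5160·-2.5321 = +10.5925 (running +65.3696)
  i=8: 4.5160·3.4470 − 1.5059·-0.2062 = +15.8771 (running +81.2466)
Area = |Σ|/2 = |81.2466|/2 = 40.6233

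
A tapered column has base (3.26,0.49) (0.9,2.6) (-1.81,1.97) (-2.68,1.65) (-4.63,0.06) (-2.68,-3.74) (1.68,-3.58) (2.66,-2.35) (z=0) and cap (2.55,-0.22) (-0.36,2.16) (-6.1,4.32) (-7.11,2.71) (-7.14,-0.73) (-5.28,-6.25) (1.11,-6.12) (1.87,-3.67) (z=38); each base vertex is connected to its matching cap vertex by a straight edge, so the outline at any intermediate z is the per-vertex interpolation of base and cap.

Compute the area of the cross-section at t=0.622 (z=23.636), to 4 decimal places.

Cross-section at t=0.622: each vertex is (1-t)·p0[i] + t·p1[i].
  v1: (1-0.622)·(3.26,0.49) + 0.622·(2.55,-0.22) = (2.8184,0.0484)
  v2: (1-0.622)·(0.9,2.6) + 0.622·(-0.36,2.16) = (0.1163,2.3263)
  v3: (1-0.622)·(-1.81,1.97) + 0.622·(-6.1,4.32) = (-4.4784,3.4317)
  v4: (1-0.622)·(-2.68,1.65) + 0.622·(-7.11,2.71) = (-5.4355,2.3093)
  v5: (1-0.622)·(-4.63,0.06) + 0.622·(-7.14,-0.73) = (-6.1912,-0.4314)
  v6: (1-0.622)·(-2.68,-3.74) + 0.622·(-5.28,-6.25) = (-4.2972,-5.3012)
  v7: (1-0.622)·(1.68,-3.58) + 0.622·(1.11,-6.12) = (1.3255,-5.1599)
  v8: (1-0.622)·(2.66,-2.35) + 0.622·(1.87,-3.67) = (2.1686,-3.1710)
Shoelace sum Σ(x_i·y_{i+1} − x_{i+1}·y_i):
  i=1: 2.8184·2.3263 − 0.1163·0.0484 = +6.5508 (running +6.5508)
  i=2: 0.1163·3.4317 − -4.4784·2.3263 = +10.8172 (running +17.3680)
  i=3: -4.4784·2.3093 − -5.4355·3.4317 = +8.3109 (running +25.6789)
  i=4: -5.4355·-0.4314 − -6.1912·2.3093 = +16.6423 (running +42.3211)
  i=5: -6.1912·-5.3012 − -4.2972·-0.4314 = +30.9673 (running +73.2884)
  i=6: -4.2972·-5.1599 − 1.3255·-5.3012 = +29.1996 (running +102.4880)
  i=7: 1.3255·-3.1710 − 2.1686·-5.1599 = +6.9867 (running +109.4747)
  i=8: 2.1686·0.0484 − 2.8184·-3.1710 = +9.0421 (running +118.5169)
Area = |Σ|/2 = |118.5169|/2 = 59.2584

Area at t=0.622: 59.2584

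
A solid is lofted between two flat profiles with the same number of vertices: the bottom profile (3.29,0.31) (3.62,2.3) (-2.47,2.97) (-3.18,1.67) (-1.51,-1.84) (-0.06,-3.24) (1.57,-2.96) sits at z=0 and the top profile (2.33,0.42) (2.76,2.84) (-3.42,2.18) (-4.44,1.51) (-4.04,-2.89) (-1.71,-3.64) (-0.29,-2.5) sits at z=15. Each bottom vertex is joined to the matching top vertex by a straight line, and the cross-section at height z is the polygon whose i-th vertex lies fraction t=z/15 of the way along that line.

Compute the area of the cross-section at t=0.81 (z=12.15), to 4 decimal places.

Area at t=0.81: 31.1328

Cross-section at t=0.81: each vertex is (1-t)·p0[i] + t·p1[i].
  v1: (1-0.81)·(3.29,0.31) + 0.81·(2.33,0.42) = (2.5124,0.3991)
  v2: (1-0.81)·(3.62,2.3) + 0.81·(2.76,2.84) = (2.9234,2.7374)
  v3: (1-0.81)·(-2.47,2.97) + 0.81·(-3.42,2.18) = (-3.2395,2.3301)
  v4: (1-0.81)·(-3.18,1.67) + 0.81·(-4.44,1.51) = (-4.2006,1.5404)
  v5: (1-0.81)·(-1.51,-1.84) + 0.81·(-4.04,-2.89) = (-3.5593,-2.6905)
  v6: (1-0.81)·(-0.06,-3.24) + 0.81·(-1.71,-3.64) = (-1.3965,-3.5640)
  v7: (1-0.81)·(1.57,-2.96) + 0.81·(-0.29,-2.5) = (0.0634,-2.5874)
Shoelace sum Σ(x_i·y_{i+1} − x_{i+1}·y_i):
  i=1: 2.5124·2.7374 − 2.9234·0.3991 = +5.7107 (running +5.7107)
  i=2: 2.9234·2.3301 − -3.2395·2.7374 = +15.6796 (running +21.3903)
  i=3: -3.2395·1.5404 − -4.2006·2.3301 = +4.7977 (running +26.1880)
  i=4: -4.2006·-2.6905 − -3.5593·1.5404 = +16.7845 (running +42.9725)
  i=5: -3.5593·-3.5640 − -1.3965·-2.6905 = +8.9281 (running +51.9006)
  i=6: -1.3965·-2.5874 − 0.0634·-3.5640 = +3.8393 (running +55.7398)
  i=7: 0.0634·0.3991 − 2.5124·-2.5874 = +6.5259 (running +62.2657)
Area = |Σ|/2 = |62.2657|/2 = 31.1328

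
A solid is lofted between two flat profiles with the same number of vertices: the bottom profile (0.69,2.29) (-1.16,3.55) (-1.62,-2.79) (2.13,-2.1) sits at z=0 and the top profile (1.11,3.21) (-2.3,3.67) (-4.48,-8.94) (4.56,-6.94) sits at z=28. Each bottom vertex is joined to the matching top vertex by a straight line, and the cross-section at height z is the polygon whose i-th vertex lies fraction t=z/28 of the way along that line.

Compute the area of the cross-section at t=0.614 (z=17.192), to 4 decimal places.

Area at t=0.614: 44.6220

Cross-section at t=0.614: each vertex is (1-t)·p0[i] + t·p1[i].
  v1: (1-0.614)·(0.69,2.29) + 0.614·(1.11,3.21) = (0.9479,2.8549)
  v2: (1-0.614)·(-1.16,3.55) + 0.614·(-2.3,3.67) = (-1.8600,3.6237)
  v3: (1-0.614)·(-1.62,-2.79) + 0.614·(-4.48,-8.94) = (-3.3760,-6.5661)
  v4: (1-0.614)·(2.13,-2.1) + 0.614·(4.56,-6.94) = (3.6220,-5.0718)
Shoelace sum Σ(x_i·y_{i+1} − x_{i+1}·y_i):
  i=1: 0.9479·3.6237 − -1.8600·2.8549 = +8.7448 (running +8.7448)
  i=2: -1.8600·-6.5661 − -3.3760·3.6237 = +24.4464 (running +33.1911)
  i=3: -3.3760·-5.0718 − 3.6220·-6.5661 = +40.9050 (running +74.0962)
  i=4: 3.6220·2.8549 − 0.9479·-5.0718 = +15.1479 (running +89.2440)
Area = |Σ|/2 = |89.2440|/2 = 44.6220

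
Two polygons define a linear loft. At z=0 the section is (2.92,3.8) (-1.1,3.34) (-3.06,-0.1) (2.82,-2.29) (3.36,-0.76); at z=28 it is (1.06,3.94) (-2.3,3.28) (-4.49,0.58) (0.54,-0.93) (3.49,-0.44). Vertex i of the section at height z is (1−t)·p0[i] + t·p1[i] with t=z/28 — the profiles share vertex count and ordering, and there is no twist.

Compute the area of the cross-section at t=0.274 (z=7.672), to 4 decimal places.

Cross-section at t=0.274: each vertex is (1-t)·p0[i] + t·p1[i].
  v1: (1-0.274)·(2.92,3.8) + 0.274·(1.06,3.94) = (2.4104,3.8384)
  v2: (1-0.274)·(-1.1,3.34) + 0.274·(-2.3,3.28) = (-1.4288,3.3236)
  v3: (1-0.274)·(-3.06,-0.1) + 0.274·(-4.49,0.58) = (-3.4518,0.0863)
  v4: (1-0.274)·(2.82,-2.29) + 0.274·(0.54,-0.93) = (2.1953,-1.9174)
  v5: (1-0.274)·(3.36,-0.76) + 0.274·(3.49,-0.44) = (3.3956,-0.6723)
Shoelace sum Σ(x_i·y_{i+1} − x_{i+1}·y_i):
  i=1: 2.4104·3.3236 − -1.4288·3.8384 = +13.4952 (running +13.4952)
  i=2: -1.4288·0.0863 − -3.4518·3.3236 = +11.3490 (running +24.8442)
  i=3: -3.4518·-1.9174 − 2.1953·0.0863 = +6.4289 (running +31.2731)
  i=4: 2.1953·-0.6723 − 3.3956·-1.9174 = +5.0347 (running +36.3078)
  i=5: 3.3956·3.8384 − 2.4104·-0.6723 = +14.6541 (running +50.9619)
Area = |Σ|/2 = |50.9619|/2 = 25.4810

Area at t=0.274: 25.4810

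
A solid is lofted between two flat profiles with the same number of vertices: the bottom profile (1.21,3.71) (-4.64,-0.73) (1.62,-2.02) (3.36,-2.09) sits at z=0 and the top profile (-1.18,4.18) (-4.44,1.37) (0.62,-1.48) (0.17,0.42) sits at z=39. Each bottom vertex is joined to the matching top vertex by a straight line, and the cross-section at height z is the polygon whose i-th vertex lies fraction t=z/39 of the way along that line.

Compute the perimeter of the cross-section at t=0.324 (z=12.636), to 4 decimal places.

Perimeter at t=0.324: 19.1492

Cross-section at t=0.324: each vertex is (1-t)·p0[i] + t·p1[i].
  v1: (1-0.324)·(1.21,3.71) + 0.324·(-1.18,4.18) = (0.4356,3.8623)
  v2: (1-0.324)·(-4.64,-0.73) + 0.324·(-4.44,1.37) = (-4.5752,-0.0496)
  v3: (1-0.324)·(1.62,-2.02) + 0.324·(0.62,-1.48) = (1.2960,-1.8450)
  v4: (1-0.324)·(3.36,-2.09) + 0.324·(0.17,0.42) = (2.3264,-1.2768)
Perimeter = Σ |v_{i+1} − v_i|:
  edge 1→2: √(-5.0108² + -3.9119²) = 6.3570 (running 6.3570)
  edge 2→3: √(5.8712² + -1.7954²) = 6.1396 (running 12.4966)
  edge 3→4: √(1.0304² + 0.5683²) = 1.1768 (running 13.6733)
  edge 4→1: √(-1.8908² + 5.1390²) = 5.4758 (running 19.1492)
Perimeter = 19.1492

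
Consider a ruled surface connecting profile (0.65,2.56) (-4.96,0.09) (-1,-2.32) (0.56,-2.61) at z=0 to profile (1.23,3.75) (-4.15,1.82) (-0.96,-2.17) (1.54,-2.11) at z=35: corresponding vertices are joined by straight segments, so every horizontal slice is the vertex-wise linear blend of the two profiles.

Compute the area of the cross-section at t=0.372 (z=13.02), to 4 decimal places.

Cross-section at t=0.372: each vertex is (1-t)·p0[i] + t·p1[i].
  v1: (1-0.372)·(0.65,2.56) + 0.372·(1.23,3.75) = (0.8658,3.0027)
  v2: (1-0.372)·(-4.96,0.09) + 0.372·(-4.15,1.82) = (-4.6587,0.7336)
  v3: (1-0.372)·(-1,-2.32) + 0.372·(-0.96,-2.17) = (-0.9851,-2.2642)
  v4: (1-0.372)·(0.56,-2.61) + 0.372·(1.54,-2.11) = (0.9246,-2.4240)
Shoelace sum Σ(x_i·y_{i+1} − x_{i+1}·y_i):
  i=1: 0.8658·0.7336 − -4.6587·3.0027 = +14.6236 (running +14.6236)
  i=2: -4.6587·-2.2642 − -0.9851·0.7336 = +11.2708 (running +25.8944)
  i=3: -0.9851·-2.4240 − 0.9246·-2.2642 = +4.4813 (running +30.3758)
  i=4: 0.9246·3.0027 − 0.8658·-2.4240 = +4.8748 (running +35.2505)
Area = |Σ|/2 = |35.2505|/2 = 17.6253

Area at t=0.372: 17.6253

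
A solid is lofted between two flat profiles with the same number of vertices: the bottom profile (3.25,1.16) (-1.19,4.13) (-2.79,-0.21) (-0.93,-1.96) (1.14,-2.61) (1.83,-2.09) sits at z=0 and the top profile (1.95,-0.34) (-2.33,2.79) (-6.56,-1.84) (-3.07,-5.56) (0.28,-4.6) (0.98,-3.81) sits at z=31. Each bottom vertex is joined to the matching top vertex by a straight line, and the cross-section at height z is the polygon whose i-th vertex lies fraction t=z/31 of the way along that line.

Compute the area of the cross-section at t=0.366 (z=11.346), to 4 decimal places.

Cross-section at t=0.366: each vertex is (1-t)·p0[i] + t·p1[i].
  v1: (1-0.366)·(3.25,1.16) + 0.366·(1.95,-0.34) = (2.7742,0.6110)
  v2: (1-0.366)·(-1.19,4.13) + 0.366·(-2.33,2.79) = (-1.6072,3.6396)
  v3: (1-0.366)·(-2.79,-0.21) + 0.366·(-6.56,-1.84) = (-4.1698,-0.8066)
  v4: (1-0.366)·(-0.93,-1.96) + 0.366·(-3.07,-5.56) = (-1.7132,-3.2776)
  v5: (1-0.366)·(1.14,-2.61) + 0.366·(0.28,-4.6) = (0.8252,-3.3383)
  v6: (1-0.366)·(1.83,-2.09) + 0.366·(0.98,-3.81) = (1.5189,-2.7195)
Shoelace sum Σ(x_i·y_{i+1} − x_{i+1}·y_i):
  i=1: 2.7742·3.6396 − -1.6072·0.6110 = +11.0789 (running +11.0789)
  i=2: -1.6072·-0.8066 − -4.1698·3.6396 = +16.4727 (running +27.5516)
  i=3: -4.1698·-3.2776 − -1.7132·-0.8066 = +12.2851 (running +39.8367)
  i=4: -1.7132·-3.3383 − 0.8252·-3.2776 = +8.4242 (running +48.2609)
  i=5: 0.8252·-2.7195 − 1.5189·-3.3383 = +2.8263 (running +51.0872)
  i=6: 1.5189·0.6110 − 2.7742·-2.7195 = +8.4725 (running +59.5598)
Area = |Σ|/2 = |59.5598|/2 = 29.7799

Area at t=0.366: 29.7799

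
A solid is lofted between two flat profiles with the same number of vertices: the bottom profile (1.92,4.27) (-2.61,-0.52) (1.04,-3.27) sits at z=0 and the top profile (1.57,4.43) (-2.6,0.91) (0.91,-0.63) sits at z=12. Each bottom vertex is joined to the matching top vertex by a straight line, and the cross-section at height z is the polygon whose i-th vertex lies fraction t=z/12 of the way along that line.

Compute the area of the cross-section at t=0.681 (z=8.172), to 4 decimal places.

Area at t=0.681: 11.1025

Cross-section at t=0.681: each vertex is (1-t)·p0[i] + t·p1[i].
  v1: (1-0.681)·(1.92,4.27) + 0.681·(1.57,4.43) = (1.6817,4.3790)
  v2: (1-0.681)·(-2.61,-0.52) + 0.681·(-2.6,0.91) = (-2.6032,0.4538)
  v3: (1-0.681)·(1.04,-3.27) + 0.681·(0.91,-0.63) = (0.9515,-1.4722)
Shoelace sum Σ(x_i·y_{i+1} − x_{i+1}·y_i):
  i=1: 1.6817·0.4538 − -2.6032·4.3790 = +12.1624 (running +12.1624)
  i=2: -2.6032·-1.4722 − 0.9515·0.4538 = +3.4005 (running +15.5630)
  i=3: 0.9515·4.3790 − 1.6817·-1.4722 = +6.6421 (running +22.2051)
Area = |Σ|/2 = |22.2051|/2 = 11.1025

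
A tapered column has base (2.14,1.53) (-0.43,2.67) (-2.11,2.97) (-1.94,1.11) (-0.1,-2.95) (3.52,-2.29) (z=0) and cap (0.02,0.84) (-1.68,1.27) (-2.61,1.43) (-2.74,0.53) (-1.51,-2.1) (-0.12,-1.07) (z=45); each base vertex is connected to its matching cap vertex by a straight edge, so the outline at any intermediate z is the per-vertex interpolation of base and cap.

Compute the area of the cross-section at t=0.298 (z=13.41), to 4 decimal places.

Cross-section at t=0.298: each vertex is (1-t)·p0[i] + t·p1[i].
  v1: (1-0.298)·(2.14,1.53) + 0.298·(0.02,0.84) = (1.5082,1.3244)
  v2: (1-0.298)·(-0.43,2.67) + 0.298·(-1.68,1.27) = (-0.8025,2.2528)
  v3: (1-0.298)·(-2.11,2.97) + 0.298·(-2.61,1.43) = (-2.2590,2.5111)
  v4: (1-0.298)·(-1.94,1.11) + 0.298·(-2.74,0.53) = (-2.1784,0.9372)
  v5: (1-0.298)·(-0.1,-2.95) + 0.298·(-1.51,-2.1) = (-0.5202,-2.6967)
  v6: (1-0.298)·(3.52,-2.29) + 0.298·(-0.12,-1.07) = (2.4353,-1.9264)
Shoelace sum Σ(x_i·y_{i+1} − x_{i+1}·y_i):
  i=1: 1.5082·2.2528 − -0.8025·1.3244 = +4.4606 (running +4.4606)
  i=2: -0.8025·2.5111 − -2.2590·2.2528 = +3.0739 (running +7.5345)
  i=3: -2.2590·0.9372 − -2.1784·2.5111 = +3.3531 (running +10.8876)
  i=4: -2.1784·-2.6967 − -0.5202·0.9372 = +6.3620 (running +17.2496)
  i=5: -0.5202·-1.9264 − 2.4353·-2.6967 = +7.5693 (running +24.8189)
  i=6: 2.4353·1.3244 − 1.5082·-1.9264 = +6.1308 (running +30.9497)
Area = |Σ|/2 = |30.9497|/2 = 15.4748

Area at t=0.298: 15.4748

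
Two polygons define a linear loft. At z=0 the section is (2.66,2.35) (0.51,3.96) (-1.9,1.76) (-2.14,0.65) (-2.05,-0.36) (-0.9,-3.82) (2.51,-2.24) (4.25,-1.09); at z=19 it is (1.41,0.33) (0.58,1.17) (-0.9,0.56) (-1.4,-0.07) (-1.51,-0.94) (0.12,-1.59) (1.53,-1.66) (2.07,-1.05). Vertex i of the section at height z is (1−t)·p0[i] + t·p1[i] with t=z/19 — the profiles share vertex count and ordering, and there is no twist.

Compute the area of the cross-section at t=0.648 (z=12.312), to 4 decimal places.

Area at t=0.648: 13.2777

Cross-section at t=0.648: each vertex is (1-t)·p0[i] + t·p1[i].
  v1: (1-0.648)·(2.66,2.35) + 0.648·(1.41,0.33) = (1.8500,1.0410)
  v2: (1-0.648)·(0.51,3.96) + 0.648·(0.58,1.17) = (0.5554,2.1521)
  v3: (1-0.648)·(-1.9,1.76) + 0.648·(-0.9,0.56) = (-1.2520,0.9824)
  v4: (1-0.648)·(-2.14,0.65) + 0.648·(-1.4,-0.07) = (-1.6605,0.1834)
  v5: (1-0.648)·(-2.05,-0.36) + 0.648·(-1.51,-0.94) = (-1.7001,-0.7358)
  v6: (1-0.648)·(-0.9,-3.82) + 0.648·(0.12,-1.59) = (-0.2390,-2.3750)
  v7: (1-0.648)·(2.51,-2.24) + 0.648·(1.53,-1.66) = (1.8750,-1.8642)
  v8: (1-0.648)·(4.25,-1.09) + 0.648·(2.07,-1.05) = (2.8374,-1.0641)
Shoelace sum Σ(x_i·y_{i+1} − x_{i+1}·y_i):
  i=1: 1.8500·2.1521 − 0.5554·1.0410 = +3.4032 (running +3.4032)
  i=2: 0.5554·0.9824 − -1.2520·2.1521 = +3.2400 (running +6.6432)
  i=3: -1.2520·0.1834 − -1.6605·0.9824 = +1.4016 (running +8.0448)
  i=4: -1.6605·-0.7358 − -1.7001·0.1834 = +1.5337 (running +9.5785)
  i=5: -1.7001·-2.3750 − -0.2390·-0.7358 = +3.8617 (running +13.4402)
  i=6: -0.2390·-1.8642 − 1.8750·-2.3750 = +4.8986 (running +18.3388)
  i=7: 1.8750·-1.0641 − 2.8374·-1.8642 = +3.2942 (running +21.6330)
  i=8: 2.8374·1.0410 − 1.8500·-1.0641 = +4.9224 (running +26.5553)
Area = |Σ|/2 = |26.5553|/2 = 13.2777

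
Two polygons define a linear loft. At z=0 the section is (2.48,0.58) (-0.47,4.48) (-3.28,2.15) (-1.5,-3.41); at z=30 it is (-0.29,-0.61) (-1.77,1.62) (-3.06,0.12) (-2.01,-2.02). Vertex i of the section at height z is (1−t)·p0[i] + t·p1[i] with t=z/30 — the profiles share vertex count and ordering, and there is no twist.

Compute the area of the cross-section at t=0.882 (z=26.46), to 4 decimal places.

Area at t=0.882: 6.6047

Cross-section at t=0.882: each vertex is (1-t)·p0[i] + t·p1[i].
  v1: (1-0.882)·(2.48,0.58) + 0.882·(-0.29,-0.61) = (0.0369,-0.4696)
  v2: (1-0.882)·(-0.47,4.48) + 0.882·(-1.77,1.62) = (-1.6166,1.9575)
  v3: (1-0.882)·(-3.28,2.15) + 0.882·(-3.06,0.12) = (-3.0860,0.3595)
  v4: (1-0.882)·(-1.5,-3.41) + 0.882·(-2.01,-2.02) = (-1.9498,-2.1840)
Shoelace sum Σ(x_i·y_{i+1} − x_{i+1}·y_i):
  i=1: 0.0369·1.9575 − -1.6166·-0.4696 = -0.6870 (running -0.6870)
  i=2: -1.6166·0.3595 − -3.0860·1.9575 = +5.4595 (running +4.7725)
  i=3: -3.0860·-2.1840 − -1.9498·0.3595 = +7.4408 (running +12.2133)
  i=4: -1.9498·-0.4696 − 0.0369·-2.1840 = +0.9961 (running +13.2094)
Area = |Σ|/2 = |13.2094|/2 = 6.6047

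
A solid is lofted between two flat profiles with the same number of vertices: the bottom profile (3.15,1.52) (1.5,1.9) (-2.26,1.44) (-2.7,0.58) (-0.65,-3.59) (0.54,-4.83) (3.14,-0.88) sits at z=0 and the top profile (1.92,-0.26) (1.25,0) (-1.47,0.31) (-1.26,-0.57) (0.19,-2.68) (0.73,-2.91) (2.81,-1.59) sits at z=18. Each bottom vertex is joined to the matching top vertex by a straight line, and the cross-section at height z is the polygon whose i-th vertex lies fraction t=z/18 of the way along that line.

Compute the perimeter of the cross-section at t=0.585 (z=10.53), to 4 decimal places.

Perimeter at t=0.585: 14.7780

Cross-section at t=0.585: each vertex is (1-t)·p0[i] + t·p1[i].
  v1: (1-0.585)·(3.15,1.52) + 0.585·(1.92,-0.26) = (2.4304,0.4787)
  v2: (1-0.585)·(1.5,1.9) + 0.585·(1.25,0) = (1.3538,0.7885)
  v3: (1-0.585)·(-2.26,1.44) + 0.585·(-1.47,0.31) = (-1.7978,0.7790)
  v4: (1-0.585)·(-2.7,0.58) + 0.585·(-1.26,-0.57) = (-1.8576,-0.0927)
  v5: (1-0.585)·(-0.65,-3.59) + 0.585·(0.19,-2.68) = (-0.1586,-3.0577)
  v6: (1-0.585)·(0.54,-4.83) + 0.585·(0.73,-2.91) = (0.6512,-3.7068)
  v7: (1-0.585)·(3.14,-0.88) + 0.585·(2.81,-1.59) = (2.9470,-1.2954)
Perimeter = Σ |v_{i+1} − v_i|:
  edge 1→2: √(-1.0767² + 0.3098²) = 1.1204 (running 1.1204)
  edge 2→3: √(-3.1516² + -0.0095²) = 3.1516 (running 4.2720)
  edge 3→4: √(-0.0598² + -0.8717²) = 0.8737 (running 5.1457)
  edge 4→5: √(1.6990² + -2.9649²) = 3.4172 (running 8.5629)
  edge 5→6: √(0.8098² + -0.6492²) = 1.0378 (running 9.6008)
  edge 6→7: √(2.2958² + 2.4115²) = 3.3295 (running 12.9303)
  edge 7→1: √(-0.5165² + 1.7740²) = 1.8477 (running 14.7780)
Perimeter = 14.7780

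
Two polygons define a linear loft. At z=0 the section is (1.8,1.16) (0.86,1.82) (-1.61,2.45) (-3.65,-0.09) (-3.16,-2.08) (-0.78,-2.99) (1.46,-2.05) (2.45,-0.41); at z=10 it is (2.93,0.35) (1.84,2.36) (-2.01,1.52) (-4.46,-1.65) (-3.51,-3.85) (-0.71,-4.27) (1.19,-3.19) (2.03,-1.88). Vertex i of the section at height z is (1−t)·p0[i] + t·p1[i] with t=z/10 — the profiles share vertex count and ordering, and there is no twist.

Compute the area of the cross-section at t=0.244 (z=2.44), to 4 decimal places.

Area at t=0.244: 24.8470

Cross-section at t=0.244: each vertex is (1-t)·p0[i] + t·p1[i].
  v1: (1-0.244)·(1.8,1.16) + 0.244·(2.93,0.35) = (2.0757,0.9624)
  v2: (1-0.244)·(0.86,1.82) + 0.244·(1.84,2.36) = (1.0991,1.9518)
  v3: (1-0.244)·(-1.61,2.45) + 0.244·(-2.01,1.52) = (-1.7076,2.2231)
  v4: (1-0.244)·(-3.65,-0.09) + 0.244·(-4.46,-1.65) = (-3.8476,-0.4706)
  v5: (1-0.244)·(-3.16,-2.08) + 0.244·(-3.51,-3.85) = (-3.2454,-2.5119)
  v6: (1-0.244)·(-0.78,-2.99) + 0.244·(-0.71,-4.27) = (-0.7629,-3.3023)
  v7: (1-0.244)·(1.46,-2.05) + 0.244·(1.19,-3.19) = (1.3941,-2.3282)
  v8: (1-0.244)·(2.45,-0.41) + 0.244·(2.03,-1.88) = (2.3475,-0.7687)
Shoelace sum Σ(x_i·y_{i+1} − x_{i+1}·y_i):
  i=1: 2.0757·1.9518 − 1.0991·0.9624 = +2.9936 (running +2.9936)
  i=2: 1.0991·2.2231 − -1.7076·1.9518 = +5.7763 (running +8.7698)
  i=3: -1.7076·-0.4706 − -3.8476·2.2231 = +9.3573 (running +18.1271)
  i=4: -3.8476·-2.5119 − -3.2454·-0.4706 = +8.1374 (running +26.2645)
  i=5: -3.2454·-3.3023 − -0.7629·-2.5119 = +8.8010 (running +35.0655)
  i=6: -0.7629·-2.3282 − 1.3941·-3.3023 = +6.3800 (running +41.4455)
  i=7: 1.3941·-0.7687 − 2.3475·-2.3282 = +4.3938 (running +45.8393)
  i=8: 2.3475·0.9624 − 2.0757·-0.7687 = +3.8547 (running +49.6940)
Area = |Σ|/2 = |49.6940|/2 = 24.8470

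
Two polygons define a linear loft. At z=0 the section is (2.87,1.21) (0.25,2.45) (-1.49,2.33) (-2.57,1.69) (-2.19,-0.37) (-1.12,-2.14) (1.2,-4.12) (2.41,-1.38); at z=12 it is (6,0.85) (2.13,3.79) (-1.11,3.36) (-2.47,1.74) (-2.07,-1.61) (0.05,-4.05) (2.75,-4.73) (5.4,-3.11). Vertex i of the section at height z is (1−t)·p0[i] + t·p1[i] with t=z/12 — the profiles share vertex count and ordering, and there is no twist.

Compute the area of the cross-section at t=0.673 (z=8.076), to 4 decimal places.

Area at t=0.673: 41.6524

Cross-section at t=0.673: each vertex is (1-t)·p0[i] + t·p1[i].
  v1: (1-0.673)·(2.87,1.21) + 0.673·(6,0.85) = (4.9765,0.9677)
  v2: (1-0.673)·(0.25,2.45) + 0.673·(2.13,3.79) = (1.5152,3.3518)
  v3: (1-0.673)·(-1.49,2.33) + 0.673·(-1.11,3.36) = (-1.2343,3.0232)
  v4: (1-0.673)·(-2.57,1.69) + 0.673·(-2.47,1.74) = (-2.5027,1.7237)
  v5: (1-0.673)·(-2.19,-0.37) + 0.673·(-2.07,-1.61) = (-2.1092,-1.2045)
  v6: (1-0.673)·(-1.12,-2.14) + 0.673·(0.05,-4.05) = (-0.3326,-3.4254)
  v7: (1-0.673)·(1.2,-4.12) + 0.673·(2.75,-4.73) = (2.2431,-4.5305)
  v8: (1-0.673)·(2.41,-1.38) + 0.673·(5.4,-3.11) = (4.4223,-2.5443)
Shoelace sum Σ(x_i·y_{i+1} − x_{i+1}·y_i):
  i=1: 4.9765·3.3518 − 1.5152·0.9677 = +15.2140 (running +15.2140)
  i=2: 1.5152·3.0232 − -1.2343·3.3518 = +8.7179 (running +23.9318)
  i=3: -1.2343·1.7237 − -2.5027·3.0232 = +5.4387 (running +29.3706)
  i=4: -2.5027·-1.2045 − -2.1092·1.7237 = +6.6501 (running +36.0207)
  i=5: -2.1092·-3.4254 − -0.3326·-1.2045 = +6.8244 (running +42.8451)
  i=6: -0.3326·-4.5305 − 2.2431·-3.4254 = +9.1906 (running +52.0357)
  i=7: 2.2431·-2.5443 − 4.4223·-4.5305 = +14.3280 (running +66.3637)
  i=8: 4.4223·0.9677 − 4.9765·-2.5443 = +16.9412 (running +83.3049)
Area = |Σ|/2 = |83.3049|/2 = 41.6524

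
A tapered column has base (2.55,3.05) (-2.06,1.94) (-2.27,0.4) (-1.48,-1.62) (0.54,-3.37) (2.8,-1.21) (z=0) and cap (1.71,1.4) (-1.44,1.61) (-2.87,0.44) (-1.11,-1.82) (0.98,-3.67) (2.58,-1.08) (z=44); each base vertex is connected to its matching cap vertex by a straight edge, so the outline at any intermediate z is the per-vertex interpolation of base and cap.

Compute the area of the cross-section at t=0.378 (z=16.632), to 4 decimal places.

Cross-section at t=0.378: each vertex is (1-t)·p0[i] + t·p1[i].
  v1: (1-0.378)·(2.55,3.05) + 0.378·(1.71,1.4) = (2.2325,2.4263)
  v2: (1-0.378)·(-2.06,1.94) + 0.378·(-1.44,1.61) = (-1.8256,1.8153)
  v3: (1-0.378)·(-2.27,0.4) + 0.378·(-2.87,0.44) = (-2.4968,0.4151)
  v4: (1-0.378)·(-1.48,-1.62) + 0.378·(-1.11,-1.82) = (-1.3401,-1.6956)
  v5: (1-0.378)·(0.54,-3.37) + 0.378·(0.98,-3.67) = (0.7063,-3.4834)
  v6: (1-0.378)·(2.8,-1.21) + 0.378·(2.58,-1.08) = (2.7168,-1.1609)
Shoelace sum Σ(x_i·y_{i+1} − x_{i+1}·y_i):
  i=1: 2.2325·1.8153 − -1.8256·2.4263 = +8.4821 (running +8.4821)
  i=2: -1.8256·0.4151 − -2.4968·1.8153 = +3.7745 (running +12.2566)
  i=3: -2.4968·-1.6956 − -1.3401·0.4151 = +4.7899 (running +17.0465)
  i=4: -1.3401·-3.4834 − 0.7063·-1.6956 = +5.8659 (running +22.9123)
  i=5: 0.7063·-1.1609 − 2.7168·-3.4834 = +8.6439 (running +31.5562)
  i=6: 2.7168·2.4263 − 2.2325·-1.1609 = +9.1835 (running +40.7397)
Area = |Σ|/2 = |40.7397|/2 = 20.3699

Area at t=0.378: 20.3699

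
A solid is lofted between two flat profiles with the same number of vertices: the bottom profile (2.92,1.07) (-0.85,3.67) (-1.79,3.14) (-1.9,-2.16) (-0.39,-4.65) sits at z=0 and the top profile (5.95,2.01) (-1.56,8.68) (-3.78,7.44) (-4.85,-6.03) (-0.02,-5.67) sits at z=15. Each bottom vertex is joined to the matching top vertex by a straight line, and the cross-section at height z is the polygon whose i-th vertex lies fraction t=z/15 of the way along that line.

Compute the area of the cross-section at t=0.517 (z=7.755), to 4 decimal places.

Area at t=0.517: 55.5112

Cross-section at t=0.517: each vertex is (1-t)·p0[i] + t·p1[i].
  v1: (1-0.517)·(2.92,1.07) + 0.517·(5.95,2.01) = (4.4865,1.5560)
  v2: (1-0.517)·(-0.85,3.67) + 0.517·(-1.56,8.68) = (-1.2171,6.2602)
  v3: (1-0.517)·(-1.79,3.14) + 0.517·(-3.78,7.44) = (-2.8188,5.3631)
  v4: (1-0.517)·(-1.9,-2.16) + 0.517·(-4.85,-6.03) = (-3.4251,-4.1608)
  v5: (1-0.517)·(-0.39,-4.65) + 0.517·(-0.02,-5.67) = (-0.1987,-5.1773)
Shoelace sum Σ(x_i·y_{i+1} − x_{i+1}·y_i):
  i=1: 4.4865·6.2602 − -1.2171·1.5560 = +29.9801 (running +29.9801)
  i=2: -1.2171·5.3631 − -2.8188·6.2602 = +11.1191 (running +41.0991)
  i=3: -2.8188·-4.1608 − -3.4251·5.3631 = +30.0980 (running +71.1971)
  i=4: -3.4251·-5.1773 − -0.1987·-4.1608 = +16.9064 (running +88.1035)
  i=5: -0.1987·1.5560 − 4.4865·-5.1773 = +22.9190 (running +111.0225)
Area = |Σ|/2 = |111.0225|/2 = 55.5112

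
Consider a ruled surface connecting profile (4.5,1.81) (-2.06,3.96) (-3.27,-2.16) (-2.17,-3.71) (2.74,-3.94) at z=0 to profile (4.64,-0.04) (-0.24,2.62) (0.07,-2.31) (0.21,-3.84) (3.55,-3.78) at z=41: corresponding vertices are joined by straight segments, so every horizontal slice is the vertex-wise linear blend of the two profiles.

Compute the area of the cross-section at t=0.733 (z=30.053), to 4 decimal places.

Area at t=0.733: 26.8557

Cross-section at t=0.733: each vertex is (1-t)·p0[i] + t·p1[i].
  v1: (1-0.733)·(4.5,1.81) + 0.733·(4.64,-0.04) = (4.6026,0.4540)
  v2: (1-0.733)·(-2.06,3.96) + 0.733·(-0.24,2.62) = (-0.7259,2.9778)
  v3: (1-0.733)·(-3.27,-2.16) + 0.733·(0.07,-2.31) = (-0.8218,-2.2700)
  v4: (1-0.733)·(-2.17,-3.71) + 0.733·(0.21,-3.84) = (-0.4255,-3.8053)
  v5: (1-0.733)·(2.74,-3.94) + 0.733·(3.55,-3.78) = (3.3337,-3.8227)
Shoelace sum Σ(x_i·y_{i+1} − x_{i+1}·y_i):
  i=1: 4.6026·2.9778 − -0.7259·0.4540 = +14.0351 (running +14.0351)
  i=2: -0.7259·-2.2700 − -0.8218·2.9778 = +4.0949 (running +18.1301)
  i=3: -0.8218·-3.8053 − -0.4255·-2.2700 = +2.1613 (running +20.2914)
  i=4: -0.4255·-3.8227 − 3.3337·-3.8053 = +14.3122 (running +34.6036)
  i=5: 3.3337·0.4540 − 4.6026·-3.8227 = +19.1079 (running +53.7115)
Area = |Σ|/2 = |53.7115|/2 = 26.8557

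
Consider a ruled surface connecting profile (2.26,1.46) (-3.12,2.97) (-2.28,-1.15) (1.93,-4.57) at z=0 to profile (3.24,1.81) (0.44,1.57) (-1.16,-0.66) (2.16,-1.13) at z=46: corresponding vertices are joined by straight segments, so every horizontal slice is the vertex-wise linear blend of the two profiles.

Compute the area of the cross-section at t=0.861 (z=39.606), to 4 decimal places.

Area at t=0.861: 10.1700

Cross-section at t=0.861: each vertex is (1-t)·p0[i] + t·p1[i].
  v1: (1-0.861)·(2.26,1.46) + 0.861·(3.24,1.81) = (3.1038,1.7614)
  v2: (1-0.861)·(-3.12,2.97) + 0.861·(0.44,1.57) = (-0.0548,1.7646)
  v3: (1-0.861)·(-2.28,-1.15) + 0.861·(-1.16,-0.66) = (-1.3157,-0.7281)
  v4: (1-0.861)·(1.93,-4.57) + 0.861·(2.16,-1.13) = (2.1280,-1.6082)
Shoelace sum Σ(x_i·y_{i+1} − x_{i+1}·y_i):
  i=1: 3.1038·1.7646 − -0.0548·1.7614 = +5.5735 (running +5.5735)
  i=2: -0.0548·-0.7281 − -1.3157·1.7646 = +2.3616 (running +7.9351)
  i=3: -1.3157·-1.6082 − 2.1280·-0.7281 = +3.6653 (running +11.6004)
  i=4: 2.1280·1.7614 − 3.1038·-1.6082 = +8.7396 (running +20.3399)
Area = |Σ|/2 = |20.3399|/2 = 10.1700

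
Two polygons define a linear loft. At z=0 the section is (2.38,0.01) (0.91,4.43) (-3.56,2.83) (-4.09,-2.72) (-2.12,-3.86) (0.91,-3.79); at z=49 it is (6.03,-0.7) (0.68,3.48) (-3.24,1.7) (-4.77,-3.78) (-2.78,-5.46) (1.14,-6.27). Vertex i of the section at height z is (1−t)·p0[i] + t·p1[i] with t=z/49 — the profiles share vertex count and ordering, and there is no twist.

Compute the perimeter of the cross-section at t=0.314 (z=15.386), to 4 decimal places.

Cross-section at t=0.314: each vertex is (1-t)·p0[i] + t·p1[i].
  v1: (1-0.314)·(2.38,0.01) + 0.314·(6.03,-0.7) = (3.5261,-0.2129)
  v2: (1-0.314)·(0.91,4.43) + 0.314·(0.68,3.48) = (0.8378,4.1317)
  v3: (1-0.314)·(-3.56,2.83) + 0.314·(-3.24,1.7) = (-3.4595,2.4752)
  v4: (1-0.314)·(-4.09,-2.72) + 0.314·(-4.77,-3.78) = (-4.3035,-3.0528)
  v5: (1-0.314)·(-2.12,-3.86) + 0.314·(-2.78,-5.46) = (-2.3272,-4.3624)
  v6: (1-0.314)·(0.91,-3.79) + 0.314·(1.14,-6.27) = (0.9822,-4.5687)
Perimeter = Σ |v_{i+1} − v_i|:
  edge 1→2: √(-2.6883² + 4.3446²) = 5.1091 (running 5.1091)
  edge 2→3: √(-4.2973² + -1.6565²) = 4.6055 (running 9.7146)
  edge 3→4: √(-0.8440² + -5.5280²) = 5.5921 (running 15.3067)
  edge 4→5: √(1.9763² + -1.3096²) = 2.3708 (running 17.6775)
  edge 5→6: √(3.3095² + -0.2063²) = 3.3159 (running 20.9934)
  edge 6→1: √(2.5439² + 4.3558²) = 5.0442 (running 26.0376)
Perimeter = 26.0376

Perimeter at t=0.314: 26.0376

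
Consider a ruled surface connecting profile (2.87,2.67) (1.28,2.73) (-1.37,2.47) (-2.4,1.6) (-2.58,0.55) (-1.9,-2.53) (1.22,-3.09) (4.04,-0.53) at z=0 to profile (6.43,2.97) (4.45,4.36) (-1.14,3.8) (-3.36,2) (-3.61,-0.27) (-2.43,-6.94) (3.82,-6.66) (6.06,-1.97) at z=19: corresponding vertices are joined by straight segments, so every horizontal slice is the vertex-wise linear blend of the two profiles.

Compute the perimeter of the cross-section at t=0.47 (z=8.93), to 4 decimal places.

Cross-section at t=0.47: each vertex is (1-t)·p0[i] + t·p1[i].
  v1: (1-0.47)·(2.87,2.67) + 0.47·(6.43,2.97) = (4.5432,2.8110)
  v2: (1-0.47)·(1.28,2.73) + 0.47·(4.45,4.36) = (2.7699,3.4961)
  v3: (1-0.47)·(-1.37,2.47) + 0.47·(-1.14,3.8) = (-1.2619,3.0951)
  v4: (1-0.47)·(-2.4,1.6) + 0.47·(-3.36,2) = (-2.8512,1.7880)
  v5: (1-0.47)·(-2.58,0.55) + 0.47·(-3.61,-0.27) = (-3.0641,0.1646)
  v6: (1-0.47)·(-1.9,-2.53) + 0.47·(-2.43,-6.94) = (-2.1491,-4.6027)
  v7: (1-0.47)·(1.22,-3.09) + 0.47·(3.82,-6.66) = (2.4420,-4.7679)
  v8: (1-0.47)·(4.04,-0.53) + 0.47·(6.06,-1.97) = (4.9894,-1.2068)
Perimeter = Σ |v_{i+1} − v_i|:
  edge 1→2: √(-1.7733² + 0.6851²) = 1.9010 (running 1.9010)
  edge 2→3: √(-4.0318² + -0.4010²) = 4.0517 (running 5.9527)
  edge 3→4: √(-1.5893² + -1.3071²) = 2.0578 (running 8.0105)
  edge 4→5: √(-0.2129² + -1.6234²) = 1.6373 (running 9.6478)
  edge 5→6: √(0.9150² + -4.7673²) = 4.8543 (running 14.5021)
  edge 6→7: √(4.5911² + -0.1652²) = 4.5941 (running 19.0962)
  edge 7→8: √(2.5474² + 3.5611²) = 4.3784 (running 23.4746)
  edge 8→1: √(-0.4462² + 4.0178²) = 4.0425 (running 27.5171)
Perimeter = 27.5171

Perimeter at t=0.47: 27.5171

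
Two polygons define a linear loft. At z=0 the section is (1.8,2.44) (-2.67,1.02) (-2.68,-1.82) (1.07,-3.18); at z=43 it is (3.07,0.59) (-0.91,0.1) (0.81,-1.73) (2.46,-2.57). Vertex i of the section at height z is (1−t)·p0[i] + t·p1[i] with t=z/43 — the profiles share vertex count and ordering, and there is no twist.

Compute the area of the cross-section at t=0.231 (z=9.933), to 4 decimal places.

Cross-section at t=0.231: each vertex is (1-t)·p0[i] + t·p1[i].
  v1: (1-0.231)·(1.8,2.44) + 0.231·(3.07,0.59) = (2.0934,2.0126)
  v2: (1-0.231)·(-2.67,1.02) + 0.231·(-0.91,0.1) = (-2.2634,0.8075)
  v3: (1-0.231)·(-2.68,-1.82) + 0.231·(0.81,-1.73) = (-1.8738,-1.7992)
  v4: (1-0.231)·(1.07,-3.18) + 0.231·(2.46,-2.57) = (1.3911,-3.0391)
Shoelace sum Σ(x_i·y_{i+1} − x_{i+1}·y_i):
  i=1: 2.0934·0.8075 − -2.2634·2.0126 = +6.2459 (running +6.2459)
  i=2: -2.2634·-1.7992 − -1.8738·0.8075 = +5.5855 (running +11.8313)
  i=3: -1.8738·-3.0391 − 1.3911·-1.7992 = +8.1975 (running +20.0289)
  i=4: 1.3911·2.0126 − 2.0934·-3.0391 = +9.1617 (running +29.1906)
Area = |Σ|/2 = |29.1906|/2 = 14.5953

Area at t=0.231: 14.5953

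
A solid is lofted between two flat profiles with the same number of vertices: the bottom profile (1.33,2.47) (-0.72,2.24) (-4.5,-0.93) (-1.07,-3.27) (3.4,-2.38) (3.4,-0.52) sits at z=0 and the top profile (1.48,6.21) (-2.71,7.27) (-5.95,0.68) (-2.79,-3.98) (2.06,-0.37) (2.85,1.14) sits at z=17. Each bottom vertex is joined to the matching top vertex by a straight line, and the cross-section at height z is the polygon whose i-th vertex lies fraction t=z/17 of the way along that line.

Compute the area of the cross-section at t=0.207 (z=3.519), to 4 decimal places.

Area at t=0.207: 35.1947

Cross-section at t=0.207: each vertex is (1-t)·p0[i] + t·p1[i].
  v1: (1-0.207)·(1.33,2.47) + 0.207·(1.48,6.21) = (1.3611,3.2442)
  v2: (1-0.207)·(-0.72,2.24) + 0.207·(-2.71,7.27) = (-1.1319,3.2812)
  v3: (1-0.207)·(-4.5,-0.93) + 0.207·(-5.95,0.68) = (-4.8002,-0.5967)
  v4: (1-0.207)·(-1.07,-3.27) + 0.207·(-2.79,-3.98) = (-1.4260,-3.4170)
  v5: (1-0.207)·(3.4,-2.38) + 0.207·(2.06,-0.37) = (3.1226,-1.9639)
  v6: (1-0.207)·(3.4,-0.52) + 0.207·(2.85,1.14) = (3.2862,-0.1764)
Shoelace sum Σ(x_i·y_{i+1} − x_{i+1}·y_i):
  i=1: 1.3611·3.2812 − -1.1319·3.2442 = +8.1381 (running +8.1381)
  i=2: -1.1319·-0.5967 − -4.8002·3.2812 = +16.4258 (running +24.5638)
  i=3: -4.8002·-3.4170 − -1.4260·-0.5967 = +15.5510 (running +40.1148)
  i=4: -1.4260·-1.9639 − 3.1226·-3.4170 = +13.4705 (running +53.5854)
  i=5: 3.1226·-0.1764 − 3.2862·-1.9639 = +5.9030 (running +59.4884)
  i=6: 3.2862·3.2442 − 1.3611·-0.1764 = +10.9009 (running +70.3893)
Area = |Σ|/2 = |70.3893|/2 = 35.1947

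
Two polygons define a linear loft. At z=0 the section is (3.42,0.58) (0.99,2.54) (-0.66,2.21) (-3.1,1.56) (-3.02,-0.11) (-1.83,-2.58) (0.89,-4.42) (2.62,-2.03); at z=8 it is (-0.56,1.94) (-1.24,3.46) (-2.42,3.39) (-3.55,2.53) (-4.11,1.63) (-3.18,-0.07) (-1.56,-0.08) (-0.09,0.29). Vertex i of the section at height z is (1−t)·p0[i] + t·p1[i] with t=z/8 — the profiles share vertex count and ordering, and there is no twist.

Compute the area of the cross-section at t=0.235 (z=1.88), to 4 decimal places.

Area at t=0.235: 24.1692

Cross-section at t=0.235: each vertex is (1-t)·p0[i] + t·p1[i].
  v1: (1-0.235)·(3.42,0.58) + 0.235·(-0.56,1.94) = (2.4847,0.8996)
  v2: (1-0.235)·(0.99,2.54) + 0.235·(-1.24,3.46) = (0.4659,2.7562)
  v3: (1-0.235)·(-0.66,2.21) + 0.235·(-2.42,3.39) = (-1.0736,2.4873)
  v4: (1-0.235)·(-3.1,1.56) + 0.235·(-3.55,2.53) = (-3.2058,1.7879)
  v5: (1-0.235)·(-3.02,-0.11) + 0.235·(-4.11,1.63) = (-3.2762,0.2989)
  v6: (1-0.235)·(-1.83,-2.58) + 0.235·(-3.18,-0.07) = (-2.1473,-1.9902)
  v7: (1-0.235)·(0.89,-4.42) + 0.235·(-1.56,-0.08) = (0.3143,-3.4001)
  v8: (1-0.235)·(2.62,-2.03) + 0.235·(-0.09,0.29) = (1.9832,-1.4848)
Shoelace sum Σ(x_i·y_{i+1} − x_{i+1}·y_i):
  i=1: 2.4847·2.7562 − 0.4659·0.8996 = +6.4292 (running +6.4292)
  i=2: 0.4659·2.4873 − -1.0736·2.7562 = +4.1180 (running +10.5472)
  i=3: -1.0736·1.7879 − -3.2058·2.4873 = +6.0541 (running +16.6013)
  i=4: -3.2058·0.2989 − -3.2762·1.7879 = +4.8994 (running +21.5007)
  i=5: -3.2762·-1.9902 − -2.1473·0.2989 = +7.1618 (running +28.6625)
  i=6: -2.1473·-3.4001 − 0.3143·-1.9902 = +7.9263 (running +36.5888)
  i=7: 0.3143·-1.4848 − 1.9832·-3.4001 = +6.2763 (running +42.8651)
  i=8: 1.9832·0.8996 − 2.4847·-1.4848 = +5.4733 (running +48.3384)
Area = |Σ|/2 = |48.3384|/2 = 24.1692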